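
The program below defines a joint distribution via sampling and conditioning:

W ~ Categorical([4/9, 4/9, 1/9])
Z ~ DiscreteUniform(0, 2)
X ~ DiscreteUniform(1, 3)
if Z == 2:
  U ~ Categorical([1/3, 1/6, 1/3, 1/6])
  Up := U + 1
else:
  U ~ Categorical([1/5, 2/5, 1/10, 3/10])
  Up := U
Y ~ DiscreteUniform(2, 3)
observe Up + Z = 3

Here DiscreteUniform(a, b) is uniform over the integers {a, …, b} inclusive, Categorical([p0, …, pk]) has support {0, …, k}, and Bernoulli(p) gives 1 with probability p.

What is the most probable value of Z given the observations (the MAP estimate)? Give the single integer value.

argmax_v P(Z = v | obs) = 2

Enumerate traces; 54 have nonzero weight after conditioning:
  (W=0, Z=0, X=1, U=3, Y=2) weight 1/135
  (W=0, Z=0, X=1, U=3, Y=3) weight 1/135
  (W=0, Z=0, X=2, U=3, Y=2) weight 1/135
  (W=0, Z=0, X=2, U=3, Y=3) weight 1/135
  (W=0, Z=0, X=3, U=3, Y=2) weight 1/135
  (W=0, Z=0, X=3, U=3, Y=3) weight 1/135
  (W=0, Z=1, X=1, U=2, Y=2) weight 1/405
  (W=0, Z=1, X=1, U=2, Y=3) weight 1/405
  (W=0, Z=2, X=1, U=0, Y=2) weight 2/243
  … 45 more
Group by Z:
  weight(Z=0) = 1/10
  weight(Z=1) = 1/30
  weight(Z=2) = 1/9
Total weight = 1/10 + 1/30 + 1/9 = 11/45
P(Z=0 | obs) = 1/10 / 11/45 = 9/22
P(Z=1 | obs) = 1/30 / 11/45 = 3/22
P(Z=2 | obs) = 1/9 / 11/45 = 5/11
argmax = 2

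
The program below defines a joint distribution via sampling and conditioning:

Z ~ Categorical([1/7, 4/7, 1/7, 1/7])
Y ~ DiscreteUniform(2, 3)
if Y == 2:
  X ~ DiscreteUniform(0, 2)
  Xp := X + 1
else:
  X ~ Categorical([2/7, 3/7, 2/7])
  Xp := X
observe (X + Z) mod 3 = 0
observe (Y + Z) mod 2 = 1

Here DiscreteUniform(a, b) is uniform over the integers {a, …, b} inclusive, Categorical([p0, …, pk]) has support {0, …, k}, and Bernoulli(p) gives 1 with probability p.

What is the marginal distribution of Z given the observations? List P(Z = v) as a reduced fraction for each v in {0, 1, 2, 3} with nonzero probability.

Enumerate traces; 4 have nonzero weight after conditioning:
  (Z=0, Y=3, X=0) weight 1/49
  (Z=1, Y=2, X=2) weight 2/21
  (Z=2, Y=3, X=1) weight 3/98
  (Z=3, Y=2, X=0) weight 1/42
Group by Z:
  weight(Z=0) = 1/49
  weight(Z=1) = 2/21
  weight(Z=2) = 3/98
  weight(Z=3) = 1/42
Total weight = 1/49 + 2/21 + 3/98 + 1/42 = 25/147
P(Z=0 | obs) = 1/49 / 25/147 = 3/25
P(Z=1 | obs) = 2/21 / 25/147 = 14/25
P(Z=2 | obs) = 3/98 / 25/147 = 9/50
P(Z=3 | obs) = 1/42 / 25/147 = 7/50

P(Z=0) = 3/25, P(Z=1) = 14/25, P(Z=2) = 9/50, P(Z=3) = 7/50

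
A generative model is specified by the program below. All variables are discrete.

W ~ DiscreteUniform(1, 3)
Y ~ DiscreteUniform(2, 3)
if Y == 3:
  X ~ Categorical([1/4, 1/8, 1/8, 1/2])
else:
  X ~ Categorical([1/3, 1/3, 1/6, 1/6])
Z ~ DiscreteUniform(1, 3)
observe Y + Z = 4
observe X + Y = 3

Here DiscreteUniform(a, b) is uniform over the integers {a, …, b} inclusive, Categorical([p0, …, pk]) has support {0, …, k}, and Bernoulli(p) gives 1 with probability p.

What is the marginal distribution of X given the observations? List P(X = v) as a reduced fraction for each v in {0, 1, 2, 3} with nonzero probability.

P(X=0) = 3/7, P(X=1) = 4/7

Enumerate traces; 6 have nonzero weight after conditioning:
  (W=1, Y=2, X=1, Z=2) weight 1/54
  (W=1, Y=3, X=0, Z=1) weight 1/72
  (W=2, Y=2, X=1, Z=2) weight 1/54
  (W=2, Y=3, X=0, Z=1) weight 1/72
  (W=3, Y=2, X=1, Z=2) weight 1/54
  (W=3, Y=3, X=0, Z=1) weight 1/72
Group by X:
  weight(X=0) = 1/24
  weight(X=1) = 1/18
Total weight = 1/24 + 1/18 = 7/72
P(X=0 | obs) = 1/24 / 7/72 = 3/7
P(X=1 | obs) = 1/18 / 7/72 = 4/7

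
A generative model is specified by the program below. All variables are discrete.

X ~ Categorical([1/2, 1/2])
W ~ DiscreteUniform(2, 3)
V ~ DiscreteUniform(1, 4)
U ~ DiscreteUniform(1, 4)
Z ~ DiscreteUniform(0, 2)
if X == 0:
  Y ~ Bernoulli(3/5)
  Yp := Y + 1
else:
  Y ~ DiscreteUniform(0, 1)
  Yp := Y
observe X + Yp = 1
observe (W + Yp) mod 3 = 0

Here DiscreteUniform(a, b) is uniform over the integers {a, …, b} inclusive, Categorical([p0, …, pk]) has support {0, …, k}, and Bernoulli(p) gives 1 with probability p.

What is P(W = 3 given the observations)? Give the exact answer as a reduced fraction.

Enumerate traces; 96 have nonzero weight after conditioning:
  (X=0, W=2, V=1, U=1, Z=0, Y=0) weight 1/480
  (X=0, W=2, V=1, U=1, Z=1, Y=0) weight 1/480
  (X=0, W=2, V=1, U=1, Z=2, Y=0) weight 1/480
  (X=0, W=2, V=1, U=2, Z=0, Y=0) weight 1/480
  (X=0, W=2, V=1, U=2, Z=1, Y=0) weight 1/480
  (X=0, W=2, V=1, U=2, Z=2, Y=0) weight 1/480
  (X=0, W=2, V=1, U=3, Z=0, Y=0) weight 1/480
  (X=0, W=2, V=1, U=3, Z=1, Y=0) weight 1/480
  (X=1, W=3, V=1, U=1, Z=0, Y=0) weight 1/384
  … 87 more
Group by W:
  weight(W=2) = 1/10
  weight(W=3) = 1/8
Total weight = 1/10 + 1/8 = 9/40
P(W=2 | obs) = 1/10 / 9/40 = 4/9
P(W=3 | obs) = 1/8 / 9/40 = 5/9

P(W = 3 | obs) = 5/9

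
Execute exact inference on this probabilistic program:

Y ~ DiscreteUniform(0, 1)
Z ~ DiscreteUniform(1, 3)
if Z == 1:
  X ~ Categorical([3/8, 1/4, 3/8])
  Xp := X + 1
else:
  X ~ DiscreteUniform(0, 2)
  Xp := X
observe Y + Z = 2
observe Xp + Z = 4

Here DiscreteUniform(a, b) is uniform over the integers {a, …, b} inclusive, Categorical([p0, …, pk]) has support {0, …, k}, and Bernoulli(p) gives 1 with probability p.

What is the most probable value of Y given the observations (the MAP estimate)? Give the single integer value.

argmax_v P(Y = v | obs) = 1

Enumerate traces; 2 have nonzero weight after conditioning:
  (Y=0, Z=2, X=2) weight 1/18
  (Y=1, Z=1, X=2) weight 1/16
Group by Y:
  weight(Y=0) = 1/18
  weight(Y=1) = 1/16
Total weight = 1/18 + 1/16 = 17/144
P(Y=0 | obs) = 1/18 / 17/144 = 8/17
P(Y=1 | obs) = 1/16 / 17/144 = 9/17
argmax = 1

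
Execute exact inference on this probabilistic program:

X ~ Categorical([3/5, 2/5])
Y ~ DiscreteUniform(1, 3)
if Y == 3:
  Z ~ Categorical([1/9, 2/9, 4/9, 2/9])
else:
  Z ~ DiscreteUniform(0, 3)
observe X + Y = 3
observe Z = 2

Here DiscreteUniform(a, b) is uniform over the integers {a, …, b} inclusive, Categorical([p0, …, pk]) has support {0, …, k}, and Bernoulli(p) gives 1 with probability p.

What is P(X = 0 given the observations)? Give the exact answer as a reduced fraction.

P(X = 0 | obs) = 8/11

Enumerate traces; 2 have nonzero weight after conditioning:
  (X=0, Y=3, Z=2) weight 4/45
  (X=1, Y=2, Z=2) weight 1/30
Group by X:
  weight(X=0) = 4/45
  weight(X=1) = 1/30
Total weight = 4/45 + 1/30 = 11/90
P(X=0 | obs) = 4/45 / 11/90 = 8/11
P(X=1 | obs) = 1/30 / 11/90 = 3/11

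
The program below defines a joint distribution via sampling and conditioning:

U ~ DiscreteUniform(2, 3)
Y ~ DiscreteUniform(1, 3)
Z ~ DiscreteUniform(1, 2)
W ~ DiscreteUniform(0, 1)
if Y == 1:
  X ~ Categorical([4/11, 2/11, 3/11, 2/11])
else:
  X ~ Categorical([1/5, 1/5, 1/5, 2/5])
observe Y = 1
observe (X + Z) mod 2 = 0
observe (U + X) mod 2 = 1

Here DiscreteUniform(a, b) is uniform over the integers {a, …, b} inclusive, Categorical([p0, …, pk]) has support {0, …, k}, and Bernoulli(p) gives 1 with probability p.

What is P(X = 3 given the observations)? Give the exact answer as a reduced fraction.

P(X = 3 | obs) = 2/11

Enumerate traces; 8 have nonzero weight after conditioning:
  (U=2, Y=1, Z=1, W=0, X=1) weight 1/132
  (U=2, Y=1, Z=1, W=0, X=3) weight 1/132
  (U=2, Y=1, Z=1, W=1, X=1) weight 1/132
  (U=2, Y=1, Z=1, W=1, X=3) weight 1/132
  (U=3, Y=1, Z=2, W=0, X=0) weight 1/66
  (U=3, Y=1, Z=2, W=0, X=2) weight 1/88
  (U=3, Y=1, Z=2, W=1, X=0) weight 1/66
  (U=3, Y=1, Z=2, W=1, X=2) weight 1/88
Group by X:
  weight(X=0) = 1/33
  weight(X=1) = 1/66
  weight(X=2) = 1/44
  weight(X=3) = 1/66
Total weight = 1/33 + 1/66 + 1/44 + 1/66 = 1/12
P(X=0 | obs) = 1/33 / 1/12 = 4/11
P(X=1 | obs) = 1/66 / 1/12 = 2/11
P(X=2 | obs) = 1/44 / 1/12 = 3/11
P(X=3 | obs) = 1/66 / 1/12 = 2/11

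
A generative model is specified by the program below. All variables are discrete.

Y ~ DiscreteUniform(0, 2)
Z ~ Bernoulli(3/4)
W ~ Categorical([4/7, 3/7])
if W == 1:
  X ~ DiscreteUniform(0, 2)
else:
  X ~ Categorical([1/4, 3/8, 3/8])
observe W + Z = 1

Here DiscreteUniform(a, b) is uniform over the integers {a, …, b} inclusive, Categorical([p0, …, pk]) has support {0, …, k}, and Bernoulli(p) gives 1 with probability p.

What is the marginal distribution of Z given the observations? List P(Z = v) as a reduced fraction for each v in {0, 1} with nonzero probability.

P(Z=0) = 1/5, P(Z=1) = 4/5

Enumerate traces; 18 have nonzero weight after conditioning:
  (Y=0, Z=0, W=1, X=0) weight 1/84
  (Y=0, Z=0, W=1, X=1) weight 1/84
  (Y=0, Z=0, W=1, X=2) weight 1/84
  (Y=0, Z=1, W=0, X=0) weight 1/28
  (Y=0, Z=1, W=0, X=1) weight 3/56
  (Y=0, Z=1, W=0, X=2) weight 3/56
  (Y=1, Z=0, W=1, X=0) weight 1/84
  (Y=1, Z=0, W=1, X=1) weight 1/84
  … 10 more
Group by Z:
  weight(Z=0) = 3/28
  weight(Z=1) = 3/7
Total weight = 3/28 + 3/7 = 15/28
P(Z=0 | obs) = 3/28 / 15/28 = 1/5
P(Z=1 | obs) = 3/7 / 15/28 = 4/5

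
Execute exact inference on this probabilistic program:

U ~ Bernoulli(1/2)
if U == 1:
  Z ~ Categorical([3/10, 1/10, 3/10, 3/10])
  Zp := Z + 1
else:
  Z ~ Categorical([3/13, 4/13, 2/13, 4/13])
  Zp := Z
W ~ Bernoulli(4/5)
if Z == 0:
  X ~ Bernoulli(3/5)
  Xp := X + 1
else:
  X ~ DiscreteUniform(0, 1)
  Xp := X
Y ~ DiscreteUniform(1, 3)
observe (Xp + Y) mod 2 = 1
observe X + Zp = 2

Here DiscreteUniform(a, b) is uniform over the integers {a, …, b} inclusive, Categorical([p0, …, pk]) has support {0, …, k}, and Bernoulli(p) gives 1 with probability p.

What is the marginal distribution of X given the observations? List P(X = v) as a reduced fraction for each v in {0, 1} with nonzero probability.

P(X=0) = 165/499, P(X=1) = 334/499

Enumerate traces; 14 have nonzero weight after conditioning:
  (U=0, Z=1, W=0, X=1, Y=2) weight 1/195
  (U=0, Z=1, W=1, X=1, Y=2) weight 4/195
  (U=0, Z=2, W=0, X=0, Y=1) weight 1/390
  (U=0, Z=2, W=0, X=0, Y=3) weight 1/390
  (U=0, Z=2, W=1, X=0, Y=1) weight 2/195
  (U=0, Z=2, W=1, X=0, Y=3) weight 2/195
  (U=1, Z=0, W=0, X=1, Y=1) weight 3/500
  (U=1, Z=0, W=0, X=1, Y=3) weight 3/500
  … 6 more
Group by X:
  weight(X=0) = 11/260
  weight(X=1) = 167/1950
Total weight = 11/260 + 167/1950 = 499/3900
P(X=0 | obs) = 11/260 / 499/3900 = 165/499
P(X=1 | obs) = 167/1950 / 499/3900 = 334/499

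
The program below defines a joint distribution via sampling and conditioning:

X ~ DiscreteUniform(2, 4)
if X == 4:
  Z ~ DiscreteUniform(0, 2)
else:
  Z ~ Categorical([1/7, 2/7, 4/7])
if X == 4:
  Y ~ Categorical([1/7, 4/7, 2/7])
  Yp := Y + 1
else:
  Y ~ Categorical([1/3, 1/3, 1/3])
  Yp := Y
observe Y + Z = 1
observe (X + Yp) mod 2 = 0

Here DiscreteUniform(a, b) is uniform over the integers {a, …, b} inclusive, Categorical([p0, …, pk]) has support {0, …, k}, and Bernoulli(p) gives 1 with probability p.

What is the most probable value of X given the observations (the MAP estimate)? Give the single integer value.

argmax_v P(X = v | obs) = 4

Enumerate traces; 3 have nonzero weight after conditioning:
  (X=2, Z=1, Y=0) weight 2/63
  (X=3, Z=0, Y=1) weight 1/63
  (X=4, Z=0, Y=1) weight 4/63
Group by X:
  weight(X=2) = 2/63
  weight(X=3) = 1/63
  weight(X=4) = 4/63
Total weight = 2/63 + 1/63 + 4/63 = 1/9
P(X=2 | obs) = 2/63 / 1/9 = 2/7
P(X=3 | obs) = 1/63 / 1/9 = 1/7
P(X=4 | obs) = 4/63 / 1/9 = 4/7
argmax = 4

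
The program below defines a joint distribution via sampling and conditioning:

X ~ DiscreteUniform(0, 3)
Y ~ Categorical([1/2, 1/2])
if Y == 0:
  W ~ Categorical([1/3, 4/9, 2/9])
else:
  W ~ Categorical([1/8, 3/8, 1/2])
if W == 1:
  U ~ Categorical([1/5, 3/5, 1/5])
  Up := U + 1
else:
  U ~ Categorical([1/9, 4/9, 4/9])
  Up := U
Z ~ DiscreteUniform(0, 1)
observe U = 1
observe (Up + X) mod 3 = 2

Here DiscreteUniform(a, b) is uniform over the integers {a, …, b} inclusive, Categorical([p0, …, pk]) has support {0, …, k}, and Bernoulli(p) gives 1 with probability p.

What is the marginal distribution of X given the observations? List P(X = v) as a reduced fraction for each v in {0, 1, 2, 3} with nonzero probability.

Enumerate traces; 16 have nonzero weight after conditioning:
  (X=0, Y=0, W=1, U=1, Z=0) weight 1/60
  (X=0, Y=0, W=1, U=1, Z=1) weight 1/60
  (X=0, Y=1, W=1, U=1, Z=0) weight 9/640
  (X=0, Y=1, W=1, U=1, Z=1) weight 9/640
  (X=1, Y=0, W=0, U=1, Z=0) weight 1/108
  (X=1, Y=0, W=0, U=1, Z=1) weight 1/108
  (X=1, Y=0, W=2, U=1, Z=0) weight 1/162
  (X=1, Y=0, W=2, U=1, Z=1) weight 1/162
  (X=3, Y=0, W=1, U=1, Z=0) weight 1/60
  … 7 more
Group by X:
  weight(X=0) = 59/960
  weight(X=1) = 85/1296
  weight(X=3) = 59/960
Total weight = 59/960 + 85/1296 + 59/960 = 2443/12960
P(X=0 | obs) = 59/960 / 2443/12960 = 1593/4886
P(X=1 | obs) = 85/1296 / 2443/12960 = 850/2443
P(X=3 | obs) = 59/960 / 2443/12960 = 1593/4886

P(X=0) = 1593/4886, P(X=1) = 850/2443, P(X=3) = 1593/4886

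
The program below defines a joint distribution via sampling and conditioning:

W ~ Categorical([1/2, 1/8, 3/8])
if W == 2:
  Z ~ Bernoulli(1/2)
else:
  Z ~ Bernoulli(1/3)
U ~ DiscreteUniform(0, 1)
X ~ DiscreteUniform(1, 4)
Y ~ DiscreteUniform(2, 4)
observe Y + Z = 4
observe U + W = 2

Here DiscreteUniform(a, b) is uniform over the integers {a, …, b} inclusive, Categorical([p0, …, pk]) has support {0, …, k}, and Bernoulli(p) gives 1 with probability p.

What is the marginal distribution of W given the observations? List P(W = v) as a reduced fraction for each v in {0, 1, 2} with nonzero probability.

P(W=1) = 1/4, P(W=2) = 3/4

Enumerate traces; 16 have nonzero weight after conditioning:
  (W=1, Z=0, U=1, X=1, Y=4) weight 1/288
  (W=1, Z=0, U=1, X=2, Y=4) weight 1/288
  (W=1, Z=0, U=1, X=3, Y=4) weight 1/288
  (W=1, Z=0, U=1, X=4, Y=4) weight 1/288
  (W=1, Z=1, U=1, X=1, Y=3) weight 1/576
  (W=1, Z=1, U=1, X=2, Y=3) weight 1/576
  (W=1, Z=1, U=1, X=3, Y=3) weight 1/576
  (W=1, Z=1, U=1, X=4, Y=3) weight 1/576
  (W=2, Z=0, U=0, X=1, Y=4) weight 1/128
  … 7 more
Group by W:
  weight(W=1) = 1/48
  weight(W=2) = 1/16
Total weight = 1/48 + 1/16 = 1/12
P(W=1 | obs) = 1/48 / 1/12 = 1/4
P(W=2 | obs) = 1/16 / 1/12 = 3/4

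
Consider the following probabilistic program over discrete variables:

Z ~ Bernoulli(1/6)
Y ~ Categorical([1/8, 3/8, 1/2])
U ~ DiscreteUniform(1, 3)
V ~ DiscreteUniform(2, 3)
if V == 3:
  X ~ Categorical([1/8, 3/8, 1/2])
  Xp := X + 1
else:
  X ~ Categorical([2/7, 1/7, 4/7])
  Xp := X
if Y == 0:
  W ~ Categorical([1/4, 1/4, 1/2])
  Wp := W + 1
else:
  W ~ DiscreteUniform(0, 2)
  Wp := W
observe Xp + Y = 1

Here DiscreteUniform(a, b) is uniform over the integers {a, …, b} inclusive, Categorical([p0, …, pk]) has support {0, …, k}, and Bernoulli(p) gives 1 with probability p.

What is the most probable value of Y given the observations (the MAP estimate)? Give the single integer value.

Enumerate traces; 54 have nonzero weight after conditioning:
  (Z=0, Y=0, U=1, V=2, X=1, W=0) weight 5/8064
  (Z=0, Y=0, U=1, V=2, X=1, W=1) weight 5/8064
  (Z=0, Y=0, U=1, V=2, X=1, W=2) weight 5/4032
  (Z=0, Y=0, U=1, V=3, X=0, W=0) weight 5/9216
  (Z=0, Y=0, U=1, V=3, X=0, W=1) weight 5/9216
  (Z=0, Y=0, U=1, V=3, X=0, W=2) weight 5/4608
  (Z=0, Y=0, U=2, V=2, X=1, W=0) weight 5/8064
  (Z=0, Y=0, U=2, V=2, X=1, W=1) weight 5/8064
  (Z=0, Y=1, U=1, V=2, X=0, W=0) weight 5/1008
  … 45 more
Group by Y:
  weight(Y=0) = 15/896
  weight(Y=1) = 3/56
Total weight = 15/896 + 3/56 = 9/128
P(Y=0 | obs) = 15/896 / 9/128 = 5/21
P(Y=1 | obs) = 3/56 / 9/128 = 16/21
argmax = 1

argmax_v P(Y = v | obs) = 1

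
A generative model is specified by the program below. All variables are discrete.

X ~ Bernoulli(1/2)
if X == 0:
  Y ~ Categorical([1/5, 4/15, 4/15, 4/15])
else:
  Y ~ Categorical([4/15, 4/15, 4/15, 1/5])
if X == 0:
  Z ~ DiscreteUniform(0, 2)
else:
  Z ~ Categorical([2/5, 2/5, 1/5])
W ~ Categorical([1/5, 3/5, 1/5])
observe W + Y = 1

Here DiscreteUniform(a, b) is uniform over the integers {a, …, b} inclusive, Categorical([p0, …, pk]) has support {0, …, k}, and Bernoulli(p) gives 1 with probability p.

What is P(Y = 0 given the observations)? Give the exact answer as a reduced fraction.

Enumerate traces; 12 have nonzero weight after conditioning:
  (X=0, Y=0, Z=0, W=1) weight 1/50
  (X=0, Y=0, Z=1, W=1) weight 1/50
  (X=0, Y=0, Z=2, W=1) weight 1/50
  (X=0, Y=1, Z=0, W=0) weight 2/225
  (X=0, Y=1, Z=1, W=0) weight 2/225
  (X=0, Y=1, Z=2, W=0) weight 2/225
  (X=1, Y=0, Z=0, W=1) weight 4/125
  (X=1, Y=0, Z=1, W=1) weight 4/125
  … 4 more
Group by Y:
  weight(Y=0) = 7/50
  weight(Y=1) = 4/75
Total weight = 7/50 + 4/75 = 29/150
P(Y=0 | obs) = 7/50 / 29/150 = 21/29
P(Y=1 | obs) = 4/75 / 29/150 = 8/29

P(Y = 0 | obs) = 21/29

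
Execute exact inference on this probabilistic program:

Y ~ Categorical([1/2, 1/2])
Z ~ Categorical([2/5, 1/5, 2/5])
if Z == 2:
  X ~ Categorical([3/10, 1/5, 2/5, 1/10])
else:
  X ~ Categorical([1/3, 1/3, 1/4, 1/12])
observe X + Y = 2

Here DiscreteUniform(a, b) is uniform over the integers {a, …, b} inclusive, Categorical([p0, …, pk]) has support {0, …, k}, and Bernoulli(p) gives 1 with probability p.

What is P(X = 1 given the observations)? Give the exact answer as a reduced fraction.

P(X = 1 | obs) = 28/59

Enumerate traces; 6 have nonzero weight after conditioning:
  (Y=0, Z=0, X=2) weight 1/20
  (Y=0, Z=1, X=2) weight 1/40
  (Y=0, Z=2, X=2) weight 2/25
  (Y=1, Z=0, X=1) weight 1/15
  (Y=1, Z=1, X=1) weight 1/30
  (Y=1, Z=2, X=1) weight 1/25
Group by X:
  weight(X=1) = 7/50
  weight(X=2) = 31/200
Total weight = 7/50 + 31/200 = 59/200
P(X=1 | obs) = 7/50 / 59/200 = 28/59
P(X=2 | obs) = 31/200 / 59/200 = 31/59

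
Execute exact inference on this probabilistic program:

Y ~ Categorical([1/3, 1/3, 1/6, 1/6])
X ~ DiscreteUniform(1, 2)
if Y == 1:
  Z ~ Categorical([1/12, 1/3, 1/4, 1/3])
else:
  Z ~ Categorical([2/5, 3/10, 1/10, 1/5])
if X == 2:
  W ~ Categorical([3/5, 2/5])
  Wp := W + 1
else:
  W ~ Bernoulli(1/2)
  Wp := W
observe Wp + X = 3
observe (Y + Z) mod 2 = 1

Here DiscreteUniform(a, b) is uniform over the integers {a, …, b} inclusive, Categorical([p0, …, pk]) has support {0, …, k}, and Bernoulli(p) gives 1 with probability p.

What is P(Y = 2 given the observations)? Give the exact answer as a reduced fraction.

Enumerate traces; 8 have nonzero weight after conditioning:
  (Y=0, X=2, Z=1, W=0) weight 3/100
  (Y=0, X=2, Z=3, W=0) weight 1/50
  (Y=1, X=2, Z=0, W=0) weight 1/120
  (Y=1, X=2, Z=2, W=0) weight 1/40
  (Y=2, X=2, Z=1, W=0) weight 3/200
  (Y=2, X=2, Z=3, W=0) weight 1/100
  (Y=3, X=2, Z=0, W=0) weight 1/50
  (Y=3, X=2, Z=2, W=0) weight 1/200
Group by Y:
  weight(Y=0) = 1/20
  weight(Y=1) = 1/30
  weight(Y=2) = 1/40
  weight(Y=3) = 1/40
Total weight = 1/20 + 1/30 + 1/40 + 1/40 = 2/15
P(Y=0 | obs) = 1/20 / 2/15 = 3/8
P(Y=1 | obs) = 1/30 / 2/15 = 1/4
P(Y=2 | obs) = 1/40 / 2/15 = 3/16
P(Y=3 | obs) = 1/40 / 2/15 = 3/16

P(Y = 2 | obs) = 3/16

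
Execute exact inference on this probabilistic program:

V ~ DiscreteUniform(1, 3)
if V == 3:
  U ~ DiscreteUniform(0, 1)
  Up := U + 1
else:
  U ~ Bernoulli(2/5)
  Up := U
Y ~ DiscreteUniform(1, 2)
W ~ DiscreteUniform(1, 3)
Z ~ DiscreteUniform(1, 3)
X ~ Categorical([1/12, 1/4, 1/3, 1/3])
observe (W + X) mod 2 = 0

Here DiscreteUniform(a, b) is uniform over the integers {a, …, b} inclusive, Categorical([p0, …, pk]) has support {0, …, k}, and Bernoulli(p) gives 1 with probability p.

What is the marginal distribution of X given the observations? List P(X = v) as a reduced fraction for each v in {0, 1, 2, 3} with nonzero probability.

P(X=0) = 1/19, P(X=1) = 6/19, P(X=2) = 4/19, P(X=3) = 8/19

Enumerate traces; 216 have nonzero weight after conditioning:
  (V=1, U=0, Y=1, W=1, Z=1, X=1) weight 1/360
  (V=1, U=0, Y=1, W=1, Z=1, X=3) weight 1/270
  (V=1, U=0, Y=1, W=1, Z=2, X=1) weight 1/360
  (V=1, U=0, Y=1, W=1, Z=2, X=3) weight 1/270
  (V=1, U=0, Y=1, W=1, Z=3, X=1) weight 1/360
  (V=1, U=0, Y=1, W=1, Z=3, X=3) weight 1/270
  (V=1, U=0, Y=1, W=2, Z=1, X=0) weight 1/1080
  (V=1, U=0, Y=1, W=2, Z=1, X=2) weight 1/270
  … 208 more
Group by X:
  weight(X=0) = 1/36
  weight(X=1) = 1/6
  weight(X=2) = 1/9
  weight(X=3) = 2/9
Total weight = 1/36 + 1/6 + 1/9 + 2/9 = 19/36
P(X=0 | obs) = 1/36 / 19/36 = 1/19
P(X=1 | obs) = 1/6 / 19/36 = 6/19
P(X=2 | obs) = 1/9 / 19/36 = 4/19
P(X=3 | obs) = 2/9 / 19/36 = 8/19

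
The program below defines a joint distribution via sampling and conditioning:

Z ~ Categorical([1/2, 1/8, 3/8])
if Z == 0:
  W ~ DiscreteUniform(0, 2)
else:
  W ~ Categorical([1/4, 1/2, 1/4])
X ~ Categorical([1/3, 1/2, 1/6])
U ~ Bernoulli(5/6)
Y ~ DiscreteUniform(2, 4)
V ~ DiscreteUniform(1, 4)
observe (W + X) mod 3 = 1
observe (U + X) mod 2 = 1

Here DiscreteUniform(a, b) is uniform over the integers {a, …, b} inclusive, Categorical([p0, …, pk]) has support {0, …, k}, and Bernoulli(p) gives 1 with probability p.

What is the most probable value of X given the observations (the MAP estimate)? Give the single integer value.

Enumerate traces; 108 have nonzero weight after conditioning:
  (Z=0, W=0, X=1, U=0, Y=2, V=1) weight 1/864
  (Z=0, W=0, X=1, U=0, Y=2, V=2) weight 1/864
  (Z=0, W=0, X=1, U=0, Y=2, V=3) weight 1/864
  (Z=0, W=0, X=1, U=0, Y=2, V=4) weight 1/864
  (Z=0, W=0, X=1, U=0, Y=3, V=1) weight 1/864
  (Z=0, W=0, X=1, U=0, Y=3, V=2) weight 1/864
  (Z=0, W=0, X=1, U=0, Y=3, V=3) weight 1/864
  (Z=0, W=0, X=1, U=0, Y=3, V=4) weight 1/864
  (Z=0, W=1, X=0, U=1, Y=2, V=1) weight 5/1296
  (Z=0, W=2, X=2, U=1, Y=2, V=1) weight 5/2592
  … 98 more
Group by X:
  weight(X=0) = 25/216
  weight(X=1) = 7/288
  weight(X=2) = 35/864
Total weight = 25/216 + 7/288 + 35/864 = 13/72
P(X=0 | obs) = 25/216 / 13/72 = 25/39
P(X=1 | obs) = 7/288 / 13/72 = 7/52
P(X=2 | obs) = 35/864 / 13/72 = 35/156
argmax = 0

argmax_v P(X = v | obs) = 0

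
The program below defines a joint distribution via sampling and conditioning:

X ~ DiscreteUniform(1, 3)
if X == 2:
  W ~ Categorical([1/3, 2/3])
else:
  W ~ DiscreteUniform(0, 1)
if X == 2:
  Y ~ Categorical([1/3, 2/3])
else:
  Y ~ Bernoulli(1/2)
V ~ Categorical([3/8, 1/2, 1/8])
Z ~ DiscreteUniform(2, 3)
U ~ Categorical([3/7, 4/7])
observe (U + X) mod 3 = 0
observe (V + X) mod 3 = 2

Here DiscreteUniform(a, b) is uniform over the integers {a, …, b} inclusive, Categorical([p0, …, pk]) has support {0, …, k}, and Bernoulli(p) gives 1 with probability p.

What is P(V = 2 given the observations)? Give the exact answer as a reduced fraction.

P(V = 2 | obs) = 1/5

Enumerate traces; 16 have nonzero weight after conditioning:
  (X=2, W=0, Y=0, V=0, Z=2, U=1) weight 1/252
  (X=2, W=0, Y=0, V=0, Z=3, U=1) weight 1/252
  (X=2, W=0, Y=1, V=0, Z=2, U=1) weight 1/126
  (X=2, W=0, Y=1, V=0, Z=3, U=1) weight 1/126
  (X=2, W=1, Y=0, V=0, Z=2, U=1) weight 1/126
  (X=2, W=1, Y=0, V=0, Z=3, U=1) weight 1/126
  (X=2, W=1, Y=1, V=0, Z=2, U=1) weight 1/63
  (X=2, W=1, Y=1, V=0, Z=3, U=1) weight 1/63
  (X=3, W=0, Y=0, V=2, Z=2, U=0) weight 1/448
  … 7 more
Group by V:
  weight(V=0) = 1/14
  weight(V=2) = 1/56
Total weight = 1/14 + 1/56 = 5/56
P(V=0 | obs) = 1/14 / 5/56 = 4/5
P(V=2 | obs) = 1/56 / 5/56 = 1/5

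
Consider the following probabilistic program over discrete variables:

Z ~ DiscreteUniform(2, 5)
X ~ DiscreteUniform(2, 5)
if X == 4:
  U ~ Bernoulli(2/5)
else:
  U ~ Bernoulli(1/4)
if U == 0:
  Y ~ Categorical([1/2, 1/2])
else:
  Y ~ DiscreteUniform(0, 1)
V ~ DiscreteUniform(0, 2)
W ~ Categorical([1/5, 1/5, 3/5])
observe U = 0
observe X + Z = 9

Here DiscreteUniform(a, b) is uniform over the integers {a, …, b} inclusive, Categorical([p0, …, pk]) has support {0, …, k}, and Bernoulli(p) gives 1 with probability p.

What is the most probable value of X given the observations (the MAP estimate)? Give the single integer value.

Enumerate traces; 36 have nonzero weight after conditioning:
  (Z=4, X=5, U=0, Y=0, V=0, W=0) weight 1/640
  (Z=4, X=5, U=0, Y=0, V=0, W=1) weight 1/640
  (Z=4, X=5, U=0, Y=0, V=0, W=2) weight 3/640
  (Z=4, X=5, U=0, Y=0, V=1, W=0) weight 1/640
  (Z=4, X=5, U=0, Y=0, V=1, W=1) weight 1/640
  (Z=4, X=5, U=0, Y=0, V=1, W=2) weight 3/640
  (Z=4, X=5, U=0, Y=0, V=2, W=0) weight 1/640
  (Z=4, X=5, U=0, Y=0, V=2, W=1) weight 1/640
  (Z=5, X=4, U=0, Y=0, V=0, W=0) weight 1/800
  … 27 more
Group by X:
  weight(X=4) = 3/80
  weight(X=5) = 3/64
Total weight = 3/80 + 3/64 = 27/320
P(X=4 | obs) = 3/80 / 27/320 = 4/9
P(X=5 | obs) = 3/64 / 27/320 = 5/9
argmax = 5

argmax_v P(X = v | obs) = 5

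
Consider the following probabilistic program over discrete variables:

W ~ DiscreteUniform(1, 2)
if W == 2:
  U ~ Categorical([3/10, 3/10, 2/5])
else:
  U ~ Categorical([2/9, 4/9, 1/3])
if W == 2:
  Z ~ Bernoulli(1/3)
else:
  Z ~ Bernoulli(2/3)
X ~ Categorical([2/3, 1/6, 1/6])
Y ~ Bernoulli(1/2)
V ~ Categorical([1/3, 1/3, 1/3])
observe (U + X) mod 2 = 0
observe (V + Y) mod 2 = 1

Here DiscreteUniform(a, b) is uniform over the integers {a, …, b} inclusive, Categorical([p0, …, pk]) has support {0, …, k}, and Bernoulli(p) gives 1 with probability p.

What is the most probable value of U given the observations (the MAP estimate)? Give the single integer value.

Enumerate traces; 60 have nonzero weight after conditioning:
  (W=1, U=0, Z=0, X=0, Y=0, V=1) weight 1/243
  (W=1, U=0, Z=0, X=0, Y=1, V=0) weight 1/243
  (W=1, U=0, Z=0, X=0, Y=1, V=2) weight 1/243
  (W=1, U=0, Z=0, X=2, Y=0, V=1) weight 1/972
  (W=1, U=0, Z=0, X=2, Y=1, V=0) weight 1/972
  (W=1, U=0, Z=0, X=2, Y=1, V=2) weight 1/972
  (W=1, U=0, Z=1, X=0, Y=0, V=1) weight 2/243
  (W=1, U=0, Z=1, X=0, Y=1, V=0) weight 2/243
  (W=1, U=1, Z=0, X=1, Y=0, V=1) weight 1/486
  (W=1, U=2, Z=0, X=0, Y=0, V=1) weight 1/162
  … 50 more
Group by U:
  weight(U=0) = 47/432
  weight(U=1) = 67/2160
  weight(U=2) = 11/72
Total weight = 47/432 + 67/2160 + 11/72 = 79/270
P(U=0 | obs) = 47/432 / 79/270 = 235/632
P(U=1 | obs) = 67/2160 / 79/270 = 67/632
P(U=2 | obs) = 11/72 / 79/270 = 165/316
argmax = 2

argmax_v P(U = v | obs) = 2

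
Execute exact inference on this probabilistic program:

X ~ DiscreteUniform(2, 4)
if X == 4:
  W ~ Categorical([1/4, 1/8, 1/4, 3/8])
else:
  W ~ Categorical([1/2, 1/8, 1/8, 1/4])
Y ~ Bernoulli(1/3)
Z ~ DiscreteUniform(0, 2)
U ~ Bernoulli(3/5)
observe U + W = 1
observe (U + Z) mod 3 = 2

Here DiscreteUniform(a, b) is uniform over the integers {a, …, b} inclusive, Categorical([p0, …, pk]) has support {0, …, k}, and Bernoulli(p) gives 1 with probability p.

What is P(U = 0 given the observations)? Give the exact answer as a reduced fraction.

P(U = 0 | obs) = 1/6

Enumerate traces; 12 have nonzero weight after conditioning:
  (X=2, W=0, Y=0, Z=1, U=1) weight 1/45
  (X=2, W=0, Y=1, Z=1, U=1) weight 1/90
  (X=2, W=1, Y=0, Z=2, U=0) weight 1/270
  (X=2, W=1, Y=1, Z=2, U=0) weight 1/540
  (X=3, W=0, Y=0, Z=1, U=1) weight 1/45
  (X=3, W=0, Y=1, Z=1, U=1) weight 1/90
  (X=3, W=1, Y=0, Z=2, U=0) weight 1/270
  (X=3, W=1, Y=1, Z=2, U=0) weight 1/540
  … 4 more
Group by U:
  weight(U=0) = 1/60
  weight(U=1) = 1/12
Total weight = 1/60 + 1/12 = 1/10
P(U=0 | obs) = 1/60 / 1/10 = 1/6
P(U=1 | obs) = 1/12 / 1/10 = 5/6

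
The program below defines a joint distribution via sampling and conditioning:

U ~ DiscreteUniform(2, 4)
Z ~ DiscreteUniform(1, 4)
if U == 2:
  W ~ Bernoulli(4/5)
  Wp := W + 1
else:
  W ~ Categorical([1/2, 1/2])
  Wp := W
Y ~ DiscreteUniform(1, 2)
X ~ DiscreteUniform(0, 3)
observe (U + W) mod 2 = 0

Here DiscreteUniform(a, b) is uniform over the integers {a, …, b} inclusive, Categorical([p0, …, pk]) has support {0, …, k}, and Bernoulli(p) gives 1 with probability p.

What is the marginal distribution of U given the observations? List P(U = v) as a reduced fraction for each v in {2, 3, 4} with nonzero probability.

P(U=2) = 1/6, P(U=3) = 5/12, P(U=4) = 5/12

Enumerate traces; 96 have nonzero weight after conditioning:
  (U=2, Z=1, W=0, Y=1, X=0) weight 1/480
  (U=2, Z=1, W=0, Y=1, X=1) weight 1/480
  (U=2, Z=1, W=0, Y=1, X=2) weight 1/480
  (U=2, Z=1, W=0, Y=1, X=3) weight 1/480
  (U=2, Z=1, W=0, Y=2, X=0) weight 1/480
  (U=2, Z=1, W=0, Y=2, X=1) weight 1/480
  (U=2, Z=1, W=0, Y=2, X=2) weight 1/480
  (U=2, Z=1, W=0, Y=2, X=3) weight 1/480
  (U=3, Z=1, W=1, Y=1, X=0) weight 1/192
  (U=4, Z=1, W=0, Y=1, X=0) weight 1/192
  … 86 more
Group by U:
  weight(U=2) = 1/15
  weight(U=3) = 1/6
  weight(U=4) = 1/6
Total weight = 1/15 + 1/6 + 1/6 = 2/5
P(U=2 | obs) = 1/15 / 2/5 = 1/6
P(U=3 | obs) = 1/6 / 2/5 = 5/12
P(U=4 | obs) = 1/6 / 2/5 = 5/12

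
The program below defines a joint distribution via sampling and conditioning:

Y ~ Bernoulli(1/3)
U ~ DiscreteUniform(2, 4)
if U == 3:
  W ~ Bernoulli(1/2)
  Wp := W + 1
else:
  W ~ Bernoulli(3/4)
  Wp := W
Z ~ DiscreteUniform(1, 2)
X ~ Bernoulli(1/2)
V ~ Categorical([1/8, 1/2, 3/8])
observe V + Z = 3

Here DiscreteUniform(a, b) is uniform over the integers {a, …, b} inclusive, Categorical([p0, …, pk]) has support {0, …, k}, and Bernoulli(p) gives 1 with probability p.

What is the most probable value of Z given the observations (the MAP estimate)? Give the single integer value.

Enumerate traces; 48 have nonzero weight after conditioning:
  (Y=0, U=2, W=0, Z=1, X=0, V=2) weight 1/192
  (Y=0, U=2, W=0, Z=1, X=1, V=2) weight 1/192
  (Y=0, U=2, W=0, Z=2, X=0, V=1) weight 1/144
  (Y=0, U=2, W=0, Z=2, X=1, V=1) weight 1/144
  (Y=0, U=2, W=1, Z=1, X=0, V=2) weight 1/64
  (Y=0, U=2, W=1, Z=1, X=1, V=2) weight 1/64
  (Y=0, U=2, W=1, Z=2, X=0, V=1) weight 1/48
  (Y=0, U=2, W=1, Z=2, X=1, V=1) weight 1/48
  … 40 more
Group by Z:
  weight(Z=1) = 3/16
  weight(Z=2) = 1/4
Total weight = 3/16 + 1/4 = 7/16
P(Z=1 | obs) = 3/16 / 7/16 = 3/7
P(Z=2 | obs) = 1/4 / 7/16 = 4/7
argmax = 2

argmax_v P(Z = v | obs) = 2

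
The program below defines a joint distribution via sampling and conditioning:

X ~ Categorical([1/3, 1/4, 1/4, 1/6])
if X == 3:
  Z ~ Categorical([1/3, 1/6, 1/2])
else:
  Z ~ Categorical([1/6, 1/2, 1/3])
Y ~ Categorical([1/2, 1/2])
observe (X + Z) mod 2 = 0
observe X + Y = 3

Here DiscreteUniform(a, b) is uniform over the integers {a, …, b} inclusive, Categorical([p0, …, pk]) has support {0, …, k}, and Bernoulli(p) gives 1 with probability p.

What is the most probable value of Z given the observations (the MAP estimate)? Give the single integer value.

Enumerate traces; 3 have nonzero weight after conditioning:
  (X=2, Z=0, Y=1) weight 1/48
  (X=2, Z=2, Y=1) weight 1/24
  (X=3, Z=1, Y=0) weight 1/72
Group by Z:
  weight(Z=0) = 1/48
  weight(Z=1) = 1/72
  weight(Z=2) = 1/24
Total weight = 1/48 + 1/72 + 1/24 = 11/144
P(Z=0 | obs) = 1/48 / 11/144 = 3/11
P(Z=1 | obs) = 1/72 / 11/144 = 2/11
P(Z=2 | obs) = 1/24 / 11/144 = 6/11
argmax = 2

argmax_v P(Z = v | obs) = 2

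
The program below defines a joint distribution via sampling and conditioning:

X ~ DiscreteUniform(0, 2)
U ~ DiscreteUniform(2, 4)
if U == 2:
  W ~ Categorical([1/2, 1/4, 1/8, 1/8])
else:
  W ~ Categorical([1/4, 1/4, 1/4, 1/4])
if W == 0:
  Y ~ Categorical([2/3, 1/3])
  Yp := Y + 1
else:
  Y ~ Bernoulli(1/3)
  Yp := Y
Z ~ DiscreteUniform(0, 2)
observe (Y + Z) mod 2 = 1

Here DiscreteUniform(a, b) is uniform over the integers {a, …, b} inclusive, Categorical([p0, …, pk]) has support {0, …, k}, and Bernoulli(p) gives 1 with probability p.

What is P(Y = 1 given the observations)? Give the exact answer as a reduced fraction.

Enumerate traces; 108 have nonzero weight after conditioning:
  (X=0, U=2, W=0, Y=0, Z=1) weight 1/81
  (X=0, U=2, W=0, Y=1, Z=0) weight 1/162
  (X=0, U=2, W=0, Y=1, Z=2) weight 1/162
  (X=0, U=2, W=1, Y=0, Z=1) weight 1/162
  (X=0, U=2, W=1, Y=1, Z=0) weight 1/324
  (X=0, U=2, W=1, Y=1, Z=2) weight 1/324
  (X=0, U=2, W=2, Y=0, Z=1) weight 1/324
  (X=0, U=2, W=2, Y=1, Z=0) weight 1/648
  … 100 more
Group by Y:
  weight(Y=0) = 2/9
  weight(Y=1) = 2/9
Total weight = 2/9 + 2/9 = 4/9
P(Y=0 | obs) = 2/9 / 4/9 = 1/2
P(Y=1 | obs) = 2/9 / 4/9 = 1/2

P(Y = 1 | obs) = 1/2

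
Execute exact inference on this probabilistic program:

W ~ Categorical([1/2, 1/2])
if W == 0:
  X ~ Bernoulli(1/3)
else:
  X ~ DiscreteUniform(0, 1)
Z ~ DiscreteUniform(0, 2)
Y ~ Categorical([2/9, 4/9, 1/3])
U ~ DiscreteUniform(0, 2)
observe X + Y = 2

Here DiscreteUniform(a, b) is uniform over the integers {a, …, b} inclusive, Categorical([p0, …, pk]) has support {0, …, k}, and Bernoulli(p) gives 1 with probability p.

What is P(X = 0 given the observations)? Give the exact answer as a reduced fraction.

Enumerate traces; 36 have nonzero weight after conditioning:
  (W=0, X=0, Z=0, Y=2, U=0) weight 1/81
  (W=0, X=0, Z=0, Y=2, U=1) weight 1/81
  (W=0, X=0, Z=0, Y=2, U=2) weight 1/81
  (W=0, X=0, Z=1, Y=2, U=0) weight 1/81
  (W=0, X=0, Z=1, Y=2, U=1) weight 1/81
  (W=0, X=0, Z=1, Y=2, U=2) weight 1/81
  (W=0, X=0, Z=2, Y=2, U=0) weight 1/81
  (W=0, X=0, Z=2, Y=2, U=1) weight 1/81
  (W=0, X=1, Z=0, Y=1, U=0) weight 2/243
  … 27 more
Group by X:
  weight(X=0) = 7/36
  weight(X=1) = 5/27
Total weight = 7/36 + 5/27 = 41/108
P(X=0 | obs) = 7/36 / 41/108 = 21/41
P(X=1 | obs) = 5/27 / 41/108 = 20/41

P(X = 0 | obs) = 21/41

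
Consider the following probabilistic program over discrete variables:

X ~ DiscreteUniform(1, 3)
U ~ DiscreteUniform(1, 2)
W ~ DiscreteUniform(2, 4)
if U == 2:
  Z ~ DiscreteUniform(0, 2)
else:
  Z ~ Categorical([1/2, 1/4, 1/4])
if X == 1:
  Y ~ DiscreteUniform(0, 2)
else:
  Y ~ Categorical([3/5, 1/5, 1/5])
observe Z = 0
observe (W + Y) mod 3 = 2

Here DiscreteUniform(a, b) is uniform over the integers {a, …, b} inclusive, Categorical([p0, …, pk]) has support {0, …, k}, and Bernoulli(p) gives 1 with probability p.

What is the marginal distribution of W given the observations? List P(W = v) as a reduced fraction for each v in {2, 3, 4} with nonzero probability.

P(W=2) = 23/45, P(W=3) = 11/45, P(W=4) = 11/45

Enumerate traces; 18 have nonzero weight after conditioning:
  (X=1, U=1, W=2, Z=0, Y=0) weight 1/108
  (X=1, U=1, W=3, Z=0, Y=2) weight 1/108
  (X=1, U=1, W=4, Z=0, Y=1) weight 1/108
  (X=1, U=2, W=2, Z=0, Y=0) weight 1/162
  (X=1, U=2, W=3, Z=0, Y=2) weight 1/162
  (X=1, U=2, W=4, Z=0, Y=1) weight 1/162
  (X=2, U=1, W=2, Z=0, Y=0) weight 1/60
  (X=2, U=1, W=3, Z=0, Y=2) weight 1/180
  … 10 more
Group by W:
  weight(W=2) = 23/324
  weight(W=3) = 11/324
  weight(W=4) = 11/324
Total weight = 23/324 + 11/324 + 11/324 = 5/36
P(W=2 | obs) = 23/324 / 5/36 = 23/45
P(W=3 | obs) = 11/324 / 5/36 = 11/45
P(W=4 | obs) = 11/324 / 5/36 = 11/45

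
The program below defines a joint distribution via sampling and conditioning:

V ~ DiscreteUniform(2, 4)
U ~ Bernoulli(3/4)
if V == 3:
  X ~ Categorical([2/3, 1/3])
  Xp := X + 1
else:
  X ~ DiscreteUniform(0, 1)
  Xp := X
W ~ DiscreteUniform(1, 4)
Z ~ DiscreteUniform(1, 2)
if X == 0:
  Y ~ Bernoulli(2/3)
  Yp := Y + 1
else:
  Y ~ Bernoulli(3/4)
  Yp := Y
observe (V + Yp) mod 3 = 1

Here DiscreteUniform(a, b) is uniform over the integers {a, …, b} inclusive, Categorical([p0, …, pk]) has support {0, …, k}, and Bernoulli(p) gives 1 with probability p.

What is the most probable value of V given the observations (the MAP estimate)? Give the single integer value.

Enumerate traces; 64 have nonzero weight after conditioning:
  (V=2, U=0, X=0, W=1, Z=1, Y=1) weight 1/288
  (V=2, U=0, X=0, W=1, Z=2, Y=1) weight 1/288
  (V=2, U=0, X=0, W=2, Z=1, Y=1) weight 1/288
  (V=2, U=0, X=0, W=2, Z=2, Y=1) weight 1/288
  (V=2, U=0, X=0, W=3, Z=1, Y=1) weight 1/288
  (V=2, U=0, X=0, W=3, Z=2, Y=1) weight 1/288
  (V=2, U=0, X=0, W=4, Z=1, Y=1) weight 1/288
  (V=2, U=0, X=0, W=4, Z=2, Y=1) weight 1/288
  (V=3, U=0, X=0, W=1, Z=1, Y=0) weight 1/432
  (V=4, U=0, X=1, W=1, Z=1, Y=0) weight 1/768
  … 54 more
Group by V:
  weight(V=2) = 1/9
  weight(V=3) = 17/108
  weight(V=4) = 1/24
Total weight = 1/9 + 17/108 + 1/24 = 67/216
P(V=2 | obs) = 1/9 / 67/216 = 24/67
P(V=3 | obs) = 17/108 / 67/216 = 34/67
P(V=4 | obs) = 1/24 / 67/216 = 9/67
argmax = 3

argmax_v P(V = v | obs) = 3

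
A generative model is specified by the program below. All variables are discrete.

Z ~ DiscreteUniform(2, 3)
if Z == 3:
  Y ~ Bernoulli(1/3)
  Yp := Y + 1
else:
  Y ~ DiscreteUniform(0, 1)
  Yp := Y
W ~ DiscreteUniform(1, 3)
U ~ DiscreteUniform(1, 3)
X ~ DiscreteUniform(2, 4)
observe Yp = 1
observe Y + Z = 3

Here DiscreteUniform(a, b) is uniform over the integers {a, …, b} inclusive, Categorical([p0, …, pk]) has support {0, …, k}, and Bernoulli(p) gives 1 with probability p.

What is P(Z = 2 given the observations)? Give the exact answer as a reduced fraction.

Enumerate traces; 54 have nonzero weight after conditioning:
  (Z=2, Y=1, W=1, U=1, X=2) weight 1/108
  (Z=2, Y=1, W=1, U=1, X=3) weight 1/108
  (Z=2, Y=1, W=1, U=1, X=4) weight 1/108
  (Z=2, Y=1, W=1, U=2, X=2) weight 1/108
  (Z=2, Y=1, W=1, U=2, X=3) weight 1/108
  (Z=2, Y=1, W=1, U=2, X=4) weight 1/108
  (Z=2, Y=1, W=1, U=3, X=2) weight 1/108
  (Z=2, Y=1, W=1, U=3, X=3) weight 1/108
  (Z=3, Y=0, W=1, U=1, X=2) weight 1/81
  … 45 more
Group by Z:
  weight(Z=2) = 1/4
  weight(Z=3) = 1/3
Total weight = 1/4 + 1/3 = 7/12
P(Z=2 | obs) = 1/4 / 7/12 = 3/7
P(Z=3 | obs) = 1/3 / 7/12 = 4/7

P(Z = 2 | obs) = 3/7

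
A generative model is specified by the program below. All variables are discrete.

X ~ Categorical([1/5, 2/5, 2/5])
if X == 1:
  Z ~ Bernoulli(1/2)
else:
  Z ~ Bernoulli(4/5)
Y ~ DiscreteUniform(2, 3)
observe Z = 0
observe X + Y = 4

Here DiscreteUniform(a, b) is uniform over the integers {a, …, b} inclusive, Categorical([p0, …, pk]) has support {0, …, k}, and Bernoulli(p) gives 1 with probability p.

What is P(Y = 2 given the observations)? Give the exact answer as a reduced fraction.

P(Y = 2 | obs) = 2/7

Enumerate traces; 2 have nonzero weight after conditioning:
  (X=1, Z=0, Y=3) weight 1/10
  (X=2, Z=0, Y=2) weight 1/25
Group by Y:
  weight(Y=2) = 1/25
  weight(Y=3) = 1/10
Total weight = 1/25 + 1/10 = 7/50
P(Y=2 | obs) = 1/25 / 7/50 = 2/7
P(Y=3 | obs) = 1/10 / 7/50 = 5/7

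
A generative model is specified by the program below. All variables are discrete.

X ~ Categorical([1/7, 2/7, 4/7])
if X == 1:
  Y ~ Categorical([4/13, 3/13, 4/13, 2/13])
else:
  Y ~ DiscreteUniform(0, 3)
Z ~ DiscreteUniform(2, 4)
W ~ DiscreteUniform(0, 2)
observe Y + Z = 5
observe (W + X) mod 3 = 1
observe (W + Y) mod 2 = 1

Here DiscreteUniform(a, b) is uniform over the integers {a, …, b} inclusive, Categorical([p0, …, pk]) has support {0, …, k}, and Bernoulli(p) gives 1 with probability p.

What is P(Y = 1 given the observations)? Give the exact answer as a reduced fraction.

Enumerate traces; 5 have nonzero weight after conditioning:
  (X=0, Y=2, Z=3, W=1) weight 1/252
  (X=1, Y=1, Z=4, W=0) weight 2/273
  (X=1, Y=3, Z=2, W=0) weight 4/819
  (X=2, Y=1, Z=4, W=2) weight 1/63
  (X=2, Y=3, Z=2, W=2) weight 1/63
Group by Y:
  weight(Y=1) = 19/819
  weight(Y=2) = 1/252
  weight(Y=3) = 17/819
Total weight = 19/819 + 1/252 + 17/819 = 157/3276
P(Y=1 | obs) = 19/819 / 157/3276 = 76/157
P(Y=2 | obs) = 1/252 / 157/3276 = 13/157
P(Y=3 | obs) = 17/819 / 157/3276 = 68/157

P(Y = 1 | obs) = 76/157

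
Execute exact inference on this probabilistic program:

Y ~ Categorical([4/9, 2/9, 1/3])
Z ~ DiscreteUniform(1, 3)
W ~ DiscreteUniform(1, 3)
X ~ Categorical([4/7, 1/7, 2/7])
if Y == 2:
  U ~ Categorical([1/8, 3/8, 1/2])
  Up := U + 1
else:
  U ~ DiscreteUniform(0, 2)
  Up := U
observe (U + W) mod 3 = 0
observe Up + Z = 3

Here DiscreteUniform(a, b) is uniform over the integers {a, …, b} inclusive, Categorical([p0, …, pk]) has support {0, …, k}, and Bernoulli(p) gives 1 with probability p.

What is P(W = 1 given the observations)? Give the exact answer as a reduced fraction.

Enumerate traces; 24 have nonzero weight after conditioning:
  (Y=0, Z=1, W=1, X=0, U=2) weight 16/1701
  (Y=0, Z=1, W=1, X=1, U=2) weight 4/1701
  (Y=0, Z=1, W=1, X=2, U=2) weight 8/1701
  (Y=0, Z=2, W=2, X=0, U=1) weight 16/1701
  (Y=0, Z=2, W=2, X=1, U=1) weight 4/1701
  (Y=0, Z=2, W=2, X=2, U=1) weight 8/1701
  (Y=0, Z=3, W=3, X=0, U=0) weight 16/1701
  (Y=0, Z=3, W=3, X=1, U=0) weight 4/1701
  … 16 more
Group by W:
  weight(W=1) = 2/81
  weight(W=2) = 25/648
  weight(W=3) = 19/648
Total weight = 2/81 + 25/648 + 19/648 = 5/54
P(W=1 | obs) = 2/81 / 5/54 = 4/15
P(W=2 | obs) = 25/648 / 5/54 = 5/12
P(W=3 | obs) = 19/648 / 5/54 = 19/60

P(W = 1 | obs) = 4/15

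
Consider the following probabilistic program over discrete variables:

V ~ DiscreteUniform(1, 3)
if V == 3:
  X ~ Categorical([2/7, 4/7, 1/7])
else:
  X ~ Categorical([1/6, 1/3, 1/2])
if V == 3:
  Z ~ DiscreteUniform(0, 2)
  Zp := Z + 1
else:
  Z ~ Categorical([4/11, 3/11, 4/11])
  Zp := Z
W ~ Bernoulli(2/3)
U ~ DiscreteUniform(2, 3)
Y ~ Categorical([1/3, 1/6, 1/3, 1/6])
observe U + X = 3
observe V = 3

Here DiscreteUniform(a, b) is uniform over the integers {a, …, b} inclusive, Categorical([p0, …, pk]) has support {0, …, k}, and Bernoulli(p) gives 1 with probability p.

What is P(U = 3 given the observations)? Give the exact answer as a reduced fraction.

P(U = 3 | obs) = 1/3

Enumerate traces; 48 have nonzero weight after conditioning:
  (V=3, X=0, Z=0, W=0, U=3, Y=0) weight 1/567
  (V=3, X=0, Z=0, W=0, U=3, Y=1) weight 1/1134
  (V=3, X=0, Z=0, W=0, U=3, Y=2) weight 1/567
  (V=3, X=0, Z=0, W=0, U=3, Y=3) weight 1/1134
  (V=3, X=0, Z=0, W=1, U=3, Y=0) weight 2/567
  (V=3, X=0, Z=0, W=1, U=3, Y=1) weight 1/567
  (V=3, X=0, Z=0, W=1, U=3, Y=2) weight 2/567
  (V=3, X=0, Z=0, W=1, U=3, Y=3) weight 1/567
  (V=3, X=1, Z=0, W=0, U=2, Y=0) weight 2/567
  … 39 more
Group by U:
  weight(U=2) = 2/21
  weight(U=3) = 1/21
Total weight = 2/21 + 1/21 = 1/7
P(U=2 | obs) = 2/21 / 1/7 = 2/3
P(U=3 | obs) = 1/21 / 1/7 = 1/3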